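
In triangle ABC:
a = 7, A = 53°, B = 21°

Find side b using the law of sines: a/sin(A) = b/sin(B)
a/sin(A) = b/sin(B)  ⇒  b = a·sin(B)/sin(A) = 7·sin(21°)/sin(53°)
sin(21°) ≈ 0.358368, sin(53°) ≈ 0.798636
b ≈ 7·0.358368/0.798636 ≈ 2.50858/0.798636 ≈ 3.14108

b = 3.141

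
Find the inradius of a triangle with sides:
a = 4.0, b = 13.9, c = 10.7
r = Area/s where s is the semi-perimeter.
s = (4.0 + 13.9 + 10.7)/2 = 28.6/2 = 14.3
Area = √(s(s−a)(s−b)(s−c)) = √(14.3·10.3·0.4·3.6) ≈ √212.098 ≈ 14.5636
r ≈ 14.5636/14.3 ≈ 1.01843

r = 1.018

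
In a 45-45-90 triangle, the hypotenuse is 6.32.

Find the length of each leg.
In a 45-45-90 triangle hypotenuse = leg·√2, so leg = hypotenuse/√2.
Leg = 6.32/√2 ≈ 6.32/1.41421 ≈ 4.46891

Each leg = 4.469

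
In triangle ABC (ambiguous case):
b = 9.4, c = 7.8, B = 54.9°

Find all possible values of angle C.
b/sin(B) = c/sin(C)  ⇒  sin(C) = c·sin(B)/b = 7.8·sin(54.9°)/9.4
sin(54.9°) ≈ 0.81815
sin(C) ≈ 7.8·0.81815/9.4 ≈ 6.38157/9.4 ≈ 0.67889
Candidate 1: C₁ = arcsin(0.67889) ≈ 42.757°  →  A = 180° − 54.9° − 42.757° ≈ 82.343° > 0, valid
Candidate 2: C₂ = 180° − C₁ ≈ 137.243°  →  A = 180° − 54.9° − 137.243° ≈ -12.143° ≤ 0, not a valid triangle

C = 42.76° (one solution)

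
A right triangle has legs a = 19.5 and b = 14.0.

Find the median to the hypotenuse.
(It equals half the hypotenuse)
Hypotenuse c = √(a² + b²) = √(380.25 + 196) = √576.25 ≈ 24.0052
Median to hypotenuse = c/2 ≈ 24.0052/2 ≈ 12.0026

Median = 12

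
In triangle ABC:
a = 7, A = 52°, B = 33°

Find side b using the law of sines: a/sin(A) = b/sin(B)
a/sin(A) = b/sin(B)  ⇒  b = a·sin(B)/sin(A) = 7·sin(33°)/sin(52°)
sin(33°) ≈ 0.544639, sin(52°) ≈ 0.788011
b ≈ 7·0.544639/0.788011 ≈ 3.81247/0.788011 ≈ 4.8381

b = 4.838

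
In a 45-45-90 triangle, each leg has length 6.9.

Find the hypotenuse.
In a 45-45-90 triangle the sides are in ratio 1 : 1 : √2, so hypotenuse = leg·√2.
Hypotenuse = 6.9·√2 ≈ 6.9·1.41421 ≈ 9.75807

Hypotenuse = 6.9√2 = 9.758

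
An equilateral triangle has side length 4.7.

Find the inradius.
r = Area/s with s the semi-perimeter.
Area = (√3/4)·4.7² = (√3/4)·22.09 ≈ 0.433013·22.09 ≈ 9.56525
s = 3·4.7/2 = 7.05
r ≈ 9.56525/7.05 ≈ 1.35677
(Equivalently r = side/(2√3) = 4.7/3.4641 ≈ 1.35677.)

r = 1.357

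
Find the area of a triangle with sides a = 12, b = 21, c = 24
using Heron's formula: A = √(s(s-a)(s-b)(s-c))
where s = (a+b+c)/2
s = (12 + 21 + 24)/2 = 57/2 = 28.5
s − a = 16.5, s − b = 7.5, s − c = 4.5
s(s−a)(s−b)(s−c) = 28.5·16.5·7.5·4.5 = 15870.9375
Area = √15870.9375 ≈ 125.98

s = 28.5, Area = 126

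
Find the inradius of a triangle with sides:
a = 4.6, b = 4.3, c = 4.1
r = Area/s where s is the semi-perimeter.
s = (4.6 + 4.3 + 4.1)/2 = 13/2 = 6.5
Area = √(s(s−a)(s−b)(s−c)) = √(6.5·1.9·2.2·2.4) ≈ √65.208 ≈ 8.07515
r ≈ 8.07515/6.5 ≈ 1.24233

r = 1.242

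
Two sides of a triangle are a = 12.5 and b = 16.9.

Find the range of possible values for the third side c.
Triangle inequality: |a − b| < c < a + b
|a − b| = |12.5 − 16.9| = 4.4
a + b = 12.5 + 16.9 = 29.4

4.4 < c < 29.4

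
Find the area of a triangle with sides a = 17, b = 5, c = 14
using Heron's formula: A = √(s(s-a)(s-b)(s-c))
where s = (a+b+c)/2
s = (17 + 5 + 14)/2 = 36/2 = 18
s − a = 1, s − b = 13, s − c = 4
s(s−a)(s−b)(s−c) = 18·1·13·4 = 936
Area = √936 ≈ 30.5941

s = 18.0, Area = 30.59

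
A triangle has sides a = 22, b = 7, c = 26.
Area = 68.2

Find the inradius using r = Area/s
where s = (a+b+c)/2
s = (22 + 7 + 26)/2 = 55/2 = 27.5
r = Area/s = 68.2/27.5 ≈ 2.48

r = 2.48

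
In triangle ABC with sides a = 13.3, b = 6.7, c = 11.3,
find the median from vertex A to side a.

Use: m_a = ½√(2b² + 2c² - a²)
m_a = ½√(2·6.7² + 2·11.3² − 13.3²) = ½√(2·44.89 + 2·127.69 − 176.89) = ½√(89.78 + 255.38 − 176.89) = ½√168.27
√168.27 ≈ 12.9719, so m_a ≈ 6.48595

m_a = 6.486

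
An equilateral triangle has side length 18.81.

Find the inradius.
r = Area/s with s the semi-perimeter.
Area = (√3/4)·18.81² = (√3/4)·353.8161 ≈ 0.433013·353.8161 ≈ 153.207
s = 3·18.81/2 = 28.215
r ≈ 153.207/28.215 ≈ 5.42998
(Equivalently r = side/(2√3) = 18.81/3.4641 ≈ 5.42998.)

r = 5.43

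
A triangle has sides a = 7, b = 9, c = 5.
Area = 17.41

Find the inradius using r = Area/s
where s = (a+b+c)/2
s = (7 + 9 + 5)/2 = 21/2 = 10.5
r = Area/s = 17.41/10.5 ≈ 1.6581

r = 1.658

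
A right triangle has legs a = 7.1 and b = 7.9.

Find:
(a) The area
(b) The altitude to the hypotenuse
(a) The legs are perpendicular, so Area = ½·a·b = ½·7.1·7.9 = ½·56.09 = 28.045
(b) Hypotenuse c = √(a² + b²) = √(50.41 + 62.41) = √112.82 ≈ 10.6217
    Area = ½·c·h_c  ⇒  h_c = 2·Area/c = 56.09/10.6217 ≈ 5.28071

Area = 28.045, h_c = 5.281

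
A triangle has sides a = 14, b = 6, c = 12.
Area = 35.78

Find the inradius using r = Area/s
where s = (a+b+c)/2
s = (14 + 6 + 12)/2 = 32/2 = 16
r = Area/s = 35.78/16 ≈ 2.23625

r = 2.236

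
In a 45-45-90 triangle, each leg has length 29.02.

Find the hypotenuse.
In a 45-45-90 triangle the sides are in ratio 1 : 1 : √2, so hypotenuse = leg·√2.
Hypotenuse = 29.02·√2 ≈ 29.02·1.41421 ≈ 41.0405

Hypotenuse = 29.02√2 = 41.04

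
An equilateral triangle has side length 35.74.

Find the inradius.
r = Area/s with s the semi-perimeter.
Area = (√3/4)·35.74² = (√3/4)·1277.3476 ≈ 0.433013·1277.3476 ≈ 553.108
s = 3·35.74/2 = 53.61
r ≈ 553.108/53.61 ≈ 10.3172
(Equivalently r = side/(2√3) = 35.74/3.4641 ≈ 10.3172.)

r = 10.32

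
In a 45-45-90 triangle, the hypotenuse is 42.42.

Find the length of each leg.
In a 45-45-90 triangle hypotenuse = leg·√2, so leg = hypotenuse/√2.
Leg = 42.42/√2 ≈ 42.42/1.41421 ≈ 29.9955

Each leg = 30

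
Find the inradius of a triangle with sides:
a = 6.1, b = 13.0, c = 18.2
r = Area/s where s is the semi-perimeter.
s = (6.1 + 13.0 + 18.2)/2 = 37.3/2 = 18.65
Area = √(s(s−a)(s−b)(s−c)) = √(18.65·12.55·5.65·0.45) ≈ √595.091 ≈ 24.3945
r ≈ 24.3945/18.65 ≈ 1.30802

r = 1.308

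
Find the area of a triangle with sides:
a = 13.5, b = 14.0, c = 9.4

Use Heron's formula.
s = (13.5 + 14.0 + 9.4)/2 = 36.9/2 = 18.45
s − a = 4.95, s − b = 4.45, s − c = 9.05
s(s−a)(s−b)(s−c) = 18.45·4.95·4.45·9.05 ≈ 3677.99
Area = √3677.99 ≈ 60.6464

Area = 60.65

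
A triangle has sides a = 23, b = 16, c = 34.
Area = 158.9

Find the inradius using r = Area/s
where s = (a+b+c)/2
s = (23 + 16 + 34)/2 = 73/2 = 36.5
r = Area/s = 158.9/36.5 ≈ 4.35342

r = 4.353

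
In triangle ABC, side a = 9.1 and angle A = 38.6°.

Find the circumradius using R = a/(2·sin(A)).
R = a/(2·sin(A)) = 9.1/(2·sin(38.6°))
sin(38.6°) ≈ 0.62388
R ≈ 9.1/(2·0.62388) = 9.1/1.24776 ≈ 7.29307

R = 7.293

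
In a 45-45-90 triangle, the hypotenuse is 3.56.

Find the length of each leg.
In a 45-45-90 triangle hypotenuse = leg·√2, so leg = hypotenuse/√2.
Leg = 3.56/√2 ≈ 3.56/1.41421 ≈ 2.5173

Each leg = 2.517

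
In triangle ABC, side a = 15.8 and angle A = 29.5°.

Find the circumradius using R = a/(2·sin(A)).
R = a/(2·sin(A)) = 15.8/(2·sin(29.5°))
sin(29.5°) ≈ 0.492424
R ≈ 15.8/(2·0.492424) = 15.8/0.984847 ≈ 16.0431

R = 16.04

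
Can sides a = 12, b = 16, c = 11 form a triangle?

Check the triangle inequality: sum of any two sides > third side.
a + b vs c: 12 + 16 = 28 > 11  ✓
a + c vs b: 12 + 11 = 23 > 16  ✓
b + c vs a: 16 + 11 = 27 > 12  ✓

Yes, triangle inequality satisfied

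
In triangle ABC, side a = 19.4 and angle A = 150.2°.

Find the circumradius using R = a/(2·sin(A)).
R = a/(2·sin(A)) = 19.4/(2·sin(150.2°))
sin(150.2°) ≈ 0.496974
R ≈ 19.4/(2·0.496974) = 19.4/0.993948 ≈ 19.5181

R = 19.52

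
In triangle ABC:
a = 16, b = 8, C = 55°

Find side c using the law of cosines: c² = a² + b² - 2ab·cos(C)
c² = 16² + 8² − 2·16·8·cos(55°)
cos(55°) ≈ 0.573576
c² ≈ 256 + 64 − 256·(0.573576) ≈ 320 − 146.836 ≈ 173.164
c ≈ √173.164 ≈ 13.1592

c = 13.16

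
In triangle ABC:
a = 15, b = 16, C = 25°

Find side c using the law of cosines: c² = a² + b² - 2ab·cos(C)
c² = 15² + 16² − 2·15·16·cos(25°)
cos(25°) ≈ 0.906308
c² ≈ 225 + 256 − 480·(0.906308) ≈ 481 − 435.028 ≈ 45.9723
c ≈ √45.9723 ≈ 6.78028

c = 6.78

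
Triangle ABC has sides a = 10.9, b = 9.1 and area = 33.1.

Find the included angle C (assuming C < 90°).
Area = ½·a·b·sin(C)  ⇒  sin(C) = 2·Area/(a·b) = 2·33.1/(10.9·9.1) = 66.2/99.19 ≈ 0.667406
C = arcsin(0.667406) ≈ 41.8672° (taking the acute solution since C < 90°)

C = 41.87°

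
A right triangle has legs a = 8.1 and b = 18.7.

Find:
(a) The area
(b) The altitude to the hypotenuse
(a) The legs are perpendicular, so Area = ½·a·b = ½·8.1·18.7 = ½·151.47 = 75.735
(b) Hypotenuse c = √(a² + b²) = √(65.61 + 349.69) = √415.3 ≈ 20.3789
    Area = ½·c·h_c  ⇒  h_c = 2·Area/c = 151.47/20.3789 ≈ 7.43268

Area = 75.735, h_c = 7.433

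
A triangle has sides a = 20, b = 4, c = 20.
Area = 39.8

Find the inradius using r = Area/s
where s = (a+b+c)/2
s = (20 + 4 + 20)/2 = 44/2 = 22
r = Area/s = 39.8/22 ≈ 1.80909

r = 1.809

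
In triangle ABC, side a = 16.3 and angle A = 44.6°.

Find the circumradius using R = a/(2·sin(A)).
R = a/(2·sin(A)) = 16.3/(2·sin(44.6°))
sin(44.6°) ≈ 0.702153
R ≈ 16.3/(2·0.702153) = 16.3/1.40431 ≈ 11.6072

R = 11.61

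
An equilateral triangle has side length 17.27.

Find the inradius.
r = Area/s with s the semi-perimeter.
Area = (√3/4)·17.27² = (√3/4)·298.2529 ≈ 0.433013·298.2529 ≈ 129.147
s = 3·17.27/2 = 25.905
r ≈ 129.147/25.905 ≈ 4.98542
(Equivalently r = side/(2√3) = 17.27/3.4641 ≈ 4.98542.)

r = 4.985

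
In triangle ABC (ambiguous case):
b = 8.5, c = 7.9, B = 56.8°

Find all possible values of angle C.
b/sin(B) = c/sin(C)  ⇒  sin(C) = c·sin(B)/b = 7.9·sin(56.8°)/8.5
sin(56.8°) ≈ 0.836764
sin(C) ≈ 7.9·0.836764/8.5 ≈ 6.61044/8.5 ≈ 0.777699
Candidate 1: C₁ = arcsin(0.777699) ≈ 51.0503°  →  A = 180° − 56.8° − 51.0503° ≈ 72.1497° > 0, valid
Candidate 2: C₂ = 180° − C₁ ≈ 128.95°  →  A = 180° − 56.8° − 128.95° ≈ -5.7497° ≤ 0, not a valid triangle

C = 51.05° (one solution)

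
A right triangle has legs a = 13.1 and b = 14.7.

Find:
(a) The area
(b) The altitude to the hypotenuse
(a) The legs are perpendicular, so Area = ½·a·b = ½·13.1·14.7 = ½·192.57 = 96.285
(b) Hypotenuse c = √(a² + b²) = √(171.61 + 216.09) = √387.7 ≈ 19.6901
    Area = ½·c·h_c  ⇒  h_c = 2·Area/c = 192.57/19.6901 ≈ 9.78004

Area = 96.285, h_c = 9.78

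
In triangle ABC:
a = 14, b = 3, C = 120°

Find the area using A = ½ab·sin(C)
A = ½·a·b·sin(C) = ½·14·3·sin(120°)
sin(120°) ≈ 0.866025
A ≈ ½·42·0.866025 = 21·0.866025 ≈ 18.1865

Area = 18.19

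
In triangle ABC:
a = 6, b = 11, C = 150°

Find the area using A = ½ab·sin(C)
A = ½·a·b·sin(C) = ½·6·11·sin(150°)
sin(150°) ≈ 0.5
A ≈ ½·66·0.5 = 33·0.5 ≈ 16.5

Area = 16.5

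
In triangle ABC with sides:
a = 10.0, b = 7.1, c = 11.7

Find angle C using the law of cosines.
c² = a² + b² − 2ab·cos(C)  ⇒  cos(C) = (a² + b² − c²)/(2ab)
cos(C) = (10.0² + 7.1² − 11.7²)/(2·10.0·7.1) = (100 + 50.41 − 136.89)/142 = 13.52/142 ≈ 0.0952113
C = arccos(0.0952113) ≈ 84.5365°

C = 84.54°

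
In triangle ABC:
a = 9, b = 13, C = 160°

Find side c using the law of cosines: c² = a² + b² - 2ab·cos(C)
c² = 9² + 13² − 2·9·13·cos(160°)
cos(160°) ≈ -0.939693
c² ≈ 81 + 169 − 234·(-0.939693) ≈ 250 + 219.888 ≈ 469.888
c ≈ √469.888 ≈ 21.6769

c = 21.68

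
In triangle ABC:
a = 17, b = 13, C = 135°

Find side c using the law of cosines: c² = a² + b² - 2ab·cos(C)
c² = 17² + 13² − 2·17·13·cos(135°)
cos(135°) ≈ -0.707107
c² ≈ 289 + 169 − 442·(-0.707107) ≈ 458 + 312.541 ≈ 770.541
c ≈ √770.541 ≈ 27.7586

c = 27.76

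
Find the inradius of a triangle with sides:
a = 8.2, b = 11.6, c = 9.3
r = Area/s where s is the semi-perimeter.
s = (8.2 + 11.6 + 9.3)/2 = 29.1/2 = 14.55
Area = √(s(s−a)(s−b)(s−c)) = √(14.55·6.35·2.95·5.25) ≈ √1430.93 ≈ 37.8276
r ≈ 37.8276/14.55 ≈ 2.59984

r = 2.6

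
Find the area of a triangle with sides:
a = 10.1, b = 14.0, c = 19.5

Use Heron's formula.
s = (10.1 + 14.0 + 19.5)/2 = 43.6/2 = 21.8
s − a = 11.7, s − b = 7.8, s − c = 2.3
s(s−a)(s−b)(s−c) = 21.8·11.7·7.8·2.3 ≈ 4575.78
Area = √4575.78 ≈ 67.6445

Area = 67.64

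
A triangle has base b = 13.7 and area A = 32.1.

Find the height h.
A = ½·b·h  ⇒  h = 2A/b = 2·32.1/13.7 = 64.2/13.7 ≈ 4.68613

h = 4.686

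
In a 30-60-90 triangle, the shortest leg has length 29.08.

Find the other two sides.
In a 30-60-90 triangle the sides are in ratio 1 : √3 : 2 (short leg : long leg : hypotenuse).
Long leg = 29.08·√3 ≈ 29.08·1.73205 ≈ 50.368
Hypotenuse = 2·29.08 = 58.16

Long leg = 29.08√3 = 50.37, Hypotenuse = 58.16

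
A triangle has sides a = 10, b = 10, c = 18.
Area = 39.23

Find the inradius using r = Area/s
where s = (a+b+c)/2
s = (10 + 10 + 18)/2 = 38/2 = 19
r = Area/s = 39.23/19 ≈ 2.06474

r = 2.065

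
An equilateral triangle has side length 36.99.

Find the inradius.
r = Area/s with s the semi-perimeter.
Area = (√3/4)·36.99² = (√3/4)·1368.2601 ≈ 0.433013·1368.2601 ≈ 592.474
s = 3·36.99/2 = 55.485
r ≈ 592.474/55.485 ≈ 10.6781
(Equivalently r = side/(2√3) = 36.99/3.4641 ≈ 10.6781.)

r = 10.68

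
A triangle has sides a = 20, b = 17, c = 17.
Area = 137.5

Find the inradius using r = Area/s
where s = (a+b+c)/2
s = (20 + 17 + 17)/2 = 54/2 = 27
r = Area/s = 137.5/27 ≈ 5.09259

r = 5.093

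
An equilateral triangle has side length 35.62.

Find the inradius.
r = Area/s with s the semi-perimeter.
Area = (√3/4)·35.62² = (√3/4)·1268.7844 ≈ 0.433013·1268.7844 ≈ 549.4
s = 3·35.62/2 = 53.43
r ≈ 549.4/53.43 ≈ 10.2826
(Equivalently r = side/(2√3) = 35.62/3.4641 ≈ 10.2826.)

r = 10.28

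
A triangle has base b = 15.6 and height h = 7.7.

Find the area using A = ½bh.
A = ½·b·h = ½·15.6·7.7 = ½·120.12 = 60.06

Area = 60.06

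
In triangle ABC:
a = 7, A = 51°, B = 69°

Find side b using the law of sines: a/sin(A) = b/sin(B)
a/sin(A) = b/sin(B)  ⇒  b = a·sin(B)/sin(A) = 7·sin(69°)/sin(51°)
sin(69°) ≈ 0.93358, sin(51°) ≈ 0.777146
b ≈ 7·0.93358/0.777146 ≈ 6.53506/0.777146 ≈ 8.40905

b = 8.409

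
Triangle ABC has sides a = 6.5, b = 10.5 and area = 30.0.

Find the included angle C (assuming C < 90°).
Area = ½·a·b·sin(C)  ⇒  sin(C) = 2·Area/(a·b) = 2·30.0/(6.5·10.5) = 60/68.25 ≈ 0.879121
C = arcsin(0.879121) ≈ 61.5365° (taking the acute solution since C < 90°)

C = 61.54°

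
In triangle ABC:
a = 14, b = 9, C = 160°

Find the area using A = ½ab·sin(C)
A = ½·a·b·sin(C) = ½·14·9·sin(160°)
sin(160°) ≈ 0.34202
A ≈ ½·126·0.34202 = 63·0.34202 ≈ 21.5473

Area = 21.55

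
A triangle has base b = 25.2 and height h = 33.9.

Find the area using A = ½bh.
A = ½·b·h = ½·25.2·33.9 = ½·854.28 = 427.14

Area = 427.14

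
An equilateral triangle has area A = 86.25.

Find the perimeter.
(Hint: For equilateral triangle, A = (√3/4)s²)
A = (√3/4)s²  ⇒  s² = 4A/√3 = 4·86.25/√3 = 345/1.73205 ≈ 199.186
s ≈ √199.186 ≈ 14.1133
Perimeter = 3s ≈ 3·14.1133 ≈ 42.34

Perimeter = 42.34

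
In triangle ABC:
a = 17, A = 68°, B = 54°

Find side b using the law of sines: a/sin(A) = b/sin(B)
a/sin(A) = b/sin(B)  ⇒  b = a·sin(B)/sin(A) = 17·sin(54°)/sin(68°)
sin(54°) ≈ 0.809017, sin(68°) ≈ 0.927184
b ≈ 17·0.809017/0.927184 ≈ 13.7533/0.927184 ≈ 14.8334

b = 14.83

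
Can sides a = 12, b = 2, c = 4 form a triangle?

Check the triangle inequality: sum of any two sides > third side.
a + b vs c: 12 + 2 = 14 > 4  ✓
a + c vs b: 12 + 4 = 16 > 2  ✓
b + c vs a: 2 + 4 = 6 ≤ 12  ✗

No: 2 + 4 = 6 is not > 12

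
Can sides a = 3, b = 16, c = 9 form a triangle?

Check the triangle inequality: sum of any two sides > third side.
a + b vs c: 3 + 16 = 19 > 9  ✓
a + c vs b: 3 + 9 = 12 ≤ 16  ✗
b + c vs a: 16 + 9 = 25 > 3  ✓

No: 3 + 9 = 12 is not > 16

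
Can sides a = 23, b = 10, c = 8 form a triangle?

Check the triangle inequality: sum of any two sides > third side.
a + b vs c: 23 + 10 = 33 > 8  ✓
a + c vs b: 23 + 8 = 31 > 10  ✓
b + c vs a: 10 + 8 = 18 ≤ 23  ✗

No: 10 + 8 = 18 is not > 23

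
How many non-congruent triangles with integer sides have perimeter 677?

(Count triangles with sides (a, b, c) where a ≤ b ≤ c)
Let a ≤ b ≤ c with a + b + c = 677. The only binding inequality is a + b > c, i.e. 677 − c > c, so c < 677/2; and c ≥ 677/3 since c is the largest side.
So 226 ≤ c ≤ 338. For each c, b runs from ⌈(677 − c)/2⌉ up to c (then a = 677 − b − c satisfies 1 ≤ a ≤ b automatically), giving c − ⌈(677 − c)/2⌉ + 1 choices.
Summing over c: 1 + 3 + 4 + 6 + … + 168 + 169  (113 terms, c = 226, …, 338) = 9633
Check (closed form: nearest integer to p²/48 for even p, (p+3)²/48 for odd p): (677+3)²/48 = 680²/48 = 462400/48 ≈ 9633.33 → 9633

9633 triangles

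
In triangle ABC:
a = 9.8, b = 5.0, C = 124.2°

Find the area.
Two sides and the included angle (SAS): A = ½·a·b·sin(C) = ½·9.8·5.0·sin(124.2°)
sin(124.2°) ≈ 0.827081
A ≈ ½·49·0.827081 = 24.5·0.827081 ≈ 20.2635

Area = 20.26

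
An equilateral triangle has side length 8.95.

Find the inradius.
r = Area/s with s the semi-perimeter.
Area = (√3/4)·8.95² = (√3/4)·80.1025 ≈ 0.433013·80.1025 ≈ 34.6854
s = 3·8.95/2 = 13.425
r ≈ 34.6854/13.425 ≈ 2.58364
(Equivalently r = side/(2√3) = 8.95/3.4641 ≈ 2.58364.)

r = 2.584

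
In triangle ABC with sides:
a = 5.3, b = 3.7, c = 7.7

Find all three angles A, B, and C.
Law of cosines for each angle (a² = 28.09, b² = 13.69, c² = 59.29):
cos(A) = (b² + c² − a²)/(2bc) = (13.69 + 59.29 − 28.09)/(2·3.7·7.7) = 44.89/56.98 ≈ 0.78782  ⇒  A ≈ 38.0177°
cos(B) = (a² + c² − b²)/(2ac) = (28.09 + 59.29 − 13.69)/(2·5.3·7.7) = 73.69/81.62 ≈ 0.902842  ⇒  B ≈ 25.4658°
cos(C) = (a² + b² − c²)/(2ab) = (28.09 + 13.69 − 59.29)/(2·5.3·3.7) = -17.51/39.22 ≈ -0.446456  ⇒  C ≈ 116.517°
Check: A + B + C ≈ 180°

A = 38.02°, B = 25.47°, C = 116.5°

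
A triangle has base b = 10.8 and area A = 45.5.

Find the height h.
A = ½·b·h  ⇒  h = 2A/b = 2·45.5/10.8 = 91/10.8 ≈ 8.42593

h = 8.426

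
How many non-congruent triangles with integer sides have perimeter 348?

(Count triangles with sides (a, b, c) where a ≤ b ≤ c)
Let a ≤ b ≤ c with a + b + c = 348. The only binding inequality is a + b > c, i.e. 348 − c > c, so c < 348/2; and c ≥ 348/3 since c is the largest side.
So 116 ≤ c ≤ 173. For each c, b runs from ⌈(348 − c)/2⌉ up to c (then a = 348 − b − c satisfies 1 ≤ a ≤ b automatically), giving c − ⌈(348 − c)/2⌉ + 1 choices.
Summing over c: 1 + 2 + 4 + 5 + … + 85 + 86  (58 terms, c = 116, …, 173) = 2523
Check (closed form: nearest integer to p²/48 for even p, (p+3)²/48 for odd p): 348²/48 = 121104/48 ≈ 2523.00 → 2523

2523 triangles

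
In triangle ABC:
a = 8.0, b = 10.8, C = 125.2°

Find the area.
Two sides and the included angle (SAS): A = ½·a·b·sin(C) = ½·8.0·10.8·sin(125.2°)
sin(125.2°) ≈ 0.817145
A ≈ ½·86.4·0.817145 = 43.2·0.817145 ≈ 35.3007

Area = 35.3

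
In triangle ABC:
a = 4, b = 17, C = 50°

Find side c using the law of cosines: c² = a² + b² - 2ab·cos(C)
c² = 4² + 17² − 2·4·17·cos(50°)
cos(50°) ≈ 0.642788
c² ≈ 16 + 289 − 136·(0.642788) ≈ 305 − 87.4191 ≈ 217.581
c ≈ √217.581 ≈ 14.7506

c = 14.75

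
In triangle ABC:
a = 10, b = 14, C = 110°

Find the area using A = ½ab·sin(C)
A = ½·a·b·sin(C) = ½·10·14·sin(110°)
sin(110°) ≈ 0.939693
A ≈ ½·140·0.939693 = 70·0.939693 ≈ 65.7785

Area = 65.78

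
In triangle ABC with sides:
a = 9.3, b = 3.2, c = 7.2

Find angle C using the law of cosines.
c² = a² + b² − 2ab·cos(C)  ⇒  cos(C) = (a² + b² − c²)/(2ab)
cos(C) = (9.3² + 3.2² − 7.2²)/(2·9.3·3.2) = (86.49 + 10.24 − 51.84)/59.52 = 44.89/59.52 ≈ 0.7542
C = arccos(0.7542) ≈ 41.0445°

C = 41.04°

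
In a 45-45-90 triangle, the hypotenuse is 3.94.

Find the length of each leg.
In a 45-45-90 triangle hypotenuse = leg·√2, so leg = hypotenuse/√2.
Leg = 3.94/√2 ≈ 3.94/1.41421 ≈ 2.786

Each leg = 2.786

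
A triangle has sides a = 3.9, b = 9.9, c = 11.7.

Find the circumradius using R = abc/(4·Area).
First find the area with Heron's formula.
s = (3.9 + 9.9 + 11.7)/2 = 12.75
Area = √(s(s−a)(s−b)(s−c)) = √(12.75·8.85·2.85·1.05) ≈ √337.666 ≈ 18.3757
abc = 3.9·9.9·11.7 = 451.737
R = abc/(4·Area) ≈ 451.737/(4·18.3757) = 451.737/73.5028 ≈ 6.14585

R = 6.146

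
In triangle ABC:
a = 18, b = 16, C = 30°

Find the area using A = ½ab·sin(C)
A = ½·a·b·sin(C) = ½·18·16·sin(30°)
sin(30°) ≈ 0.5
A ≈ ½·288·0.5 = 144·0.5 ≈ 72

Area = 72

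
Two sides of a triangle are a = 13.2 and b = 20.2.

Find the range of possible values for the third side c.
Triangle inequality: |a − b| < c < a + b
|a − b| = |13.2 − 20.2| = 7
a + b = 13.2 + 20.2 = 33.4

7 < c < 33.4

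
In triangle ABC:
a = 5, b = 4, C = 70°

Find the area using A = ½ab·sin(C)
A = ½·a·b·sin(C) = ½·5·4·sin(70°)
sin(70°) ≈ 0.939693
A ≈ ½·20·0.939693 = 10·0.939693 ≈ 9.39693

Area = 9.397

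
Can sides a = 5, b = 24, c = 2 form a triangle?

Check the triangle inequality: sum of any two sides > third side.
a + b vs c: 5 + 24 = 29 > 2  ✓
a + c vs b: 5 + 2 = 7 ≤ 24  ✗
b + c vs a: 24 + 2 = 26 > 5  ✓

No: 5 + 2 = 7 is not > 24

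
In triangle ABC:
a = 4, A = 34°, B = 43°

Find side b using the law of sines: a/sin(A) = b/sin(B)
a/sin(A) = b/sin(B)  ⇒  b = a·sin(B)/sin(A) = 4·sin(43°)/sin(34°)
sin(43°) ≈ 0.681998, sin(34°) ≈ 0.559193
b ≈ 4·0.681998/0.559193 ≈ 2.72799/0.559193 ≈ 4.87845

b = 4.878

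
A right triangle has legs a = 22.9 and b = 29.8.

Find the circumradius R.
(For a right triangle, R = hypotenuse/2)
Hypotenuse c = √(a² + b²) = √(524.41 + 888.04) = √1412.45 ≈ 37.5826
R = c/2 ≈ 37.5826/2 ≈ 18.7913

R = 18.79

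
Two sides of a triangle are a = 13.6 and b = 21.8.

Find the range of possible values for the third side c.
Triangle inequality: |a − b| < c < a + b
|a − b| = |13.6 − 21.8| = 8.2
a + b = 13.6 + 21.8 = 35.4

8.2 < c < 35.4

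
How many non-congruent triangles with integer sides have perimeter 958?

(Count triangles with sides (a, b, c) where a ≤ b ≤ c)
Let a ≤ b ≤ c with a + b + c = 958. The only binding inequality is a + b > c, i.e. 958 − c > c, so c < 958/2; and c ≥ 958/3 since c is the largest side.
So 320 ≤ c ≤ 478. For each c, b runs from ⌈(958 − c)/2⌉ up to c (then a = 958 − b − c satisfies 1 ≤ a ≤ b automatically), giving c − ⌈(958 − c)/2⌉ + 1 choices.
Summing over c: 2 + 3 + 5 + 6 + … + 237 + 239  (159 terms, c = 320, …, 478) = 19120
Check (closed form: nearest integer to p²/48 for even p, (p+3)²/48 for odd p): 958²/48 = 917764/48 ≈ 19120.08 → 19120

19120 triangles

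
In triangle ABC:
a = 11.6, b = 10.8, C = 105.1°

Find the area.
Two sides and the included angle (SAS): A = ½·a·b·sin(C) = ½·11.6·10.8·sin(105.1°)
sin(105.1°) ≈ 0.965473
A ≈ ½·125.28·0.965473 = 62.64·0.965473 ≈ 60.4772

Area = 60.48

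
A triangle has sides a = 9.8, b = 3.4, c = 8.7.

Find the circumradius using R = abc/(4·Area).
First find the area with Heron's formula.
s = (9.8 + 3.4 + 8.7)/2 = 10.95
Area = √(s(s−a)(s−b)(s−c)) = √(10.95·1.15·7.55·2.25) ≈ √213.915 ≈ 14.6258
abc = 9.8·3.4·8.7 = 289.884
R = abc/(4·Area) ≈ 289.884/(4·14.6258) = 289.884/58.5033 ≈ 4.955

R = 4.955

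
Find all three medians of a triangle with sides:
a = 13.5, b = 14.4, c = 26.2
Median formula: m_a = ½√(2b² + 2c² − a²) (and cyclically). a² = 182.25, b² = 207.36, c² = 686.44.
m_a = ½√(2·207.36 + 2·686.44 − 182.25) = ½√1605.35 ≈ ½·40.0668 ≈ 20.0334
m_b = ½√(2·182.25 + 2·686.44 − 207.36) = ½√1530.02 ≈ ½·39.1155 ≈ 19.5577
m_c = ½√(2·182.25 + 2·207.36 − 686.44) = ½√92.78 ≈ ½·9.63224 ≈ 4.81612

m_a = 20.03, m_b = 19.56, m_c = 4.816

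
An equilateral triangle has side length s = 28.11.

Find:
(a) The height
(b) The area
(a) The height splits the triangle into two 30-60-90 halves: h = s·√3/2 = 28.11·1.73205/2 ≈ 48.6879/2 ≈ 24.344
(b) Area = (√3/4)·s² = (√3/4)·28.11² = (√3/4)·790.1721 ≈ 0.433013·790.1721 ≈ 342.155

Height = 24.34, Area = 342.2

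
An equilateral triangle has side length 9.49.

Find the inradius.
r = Area/s with s the semi-perimeter.
Area = (√3/4)·9.49² = (√3/4)·90.0601 ≈ 0.433013·90.0601 ≈ 38.9972
s = 3·9.49/2 = 14.235
r ≈ 38.9972/14.235 ≈ 2.73953
(Equivalently r = side/(2√3) = 9.49/3.4641 ≈ 2.73953.)

r = 2.74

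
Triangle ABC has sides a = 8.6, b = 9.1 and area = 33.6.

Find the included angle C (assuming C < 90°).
Area = ½·a·b·sin(C)  ⇒  sin(C) = 2·Area/(a·b) = 2·33.6/(8.6·9.1) = 67.2/78.26 ≈ 0.858676
C = arcsin(0.858676) ≈ 59.1683° (taking the acute solution since C < 90°)

C = 59.17°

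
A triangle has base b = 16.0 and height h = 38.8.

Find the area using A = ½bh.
A = ½·b·h = ½·16.0·38.8 = ½·620.8 = 310.4

Area = 310.4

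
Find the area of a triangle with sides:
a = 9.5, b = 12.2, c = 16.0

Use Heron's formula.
s = (9.5 + 12.2 + 16.0)/2 = 37.7/2 = 18.85
s − a = 9.35, s − b = 6.65, s − c = 2.85
s(s−a)(s−b)(s−c) = 18.85·9.35·6.65·2.85 ≈ 3340.33
Area = √3340.33 ≈ 57.7956

Area = 57.8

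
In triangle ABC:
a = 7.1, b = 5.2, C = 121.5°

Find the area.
Two sides and the included angle (SAS): A = ½·a·b·sin(C) = ½·7.1·5.2·sin(121.5°)
sin(121.5°) ≈ 0.85264
A ≈ ½·36.92·0.85264 = 18.46·0.85264 ≈ 15.7397

Area = 15.74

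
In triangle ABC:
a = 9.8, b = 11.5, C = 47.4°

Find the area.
Two sides and the included angle (SAS): A = ½·a·b·sin(C) = ½·9.8·11.5·sin(47.4°)
sin(47.4°) ≈ 0.736097
A ≈ ½·112.7·0.736097 = 56.35·0.736097 ≈ 41.4791

Area = 41.48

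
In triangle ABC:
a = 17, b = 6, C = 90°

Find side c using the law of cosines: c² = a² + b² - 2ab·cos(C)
c² = 17² + 6² − 2·17·6·cos(90°)
cos(90°) ≈ 0
c² ≈ 289 + 36 − 204·(0) ≈ 325 − 0 ≈ 325
c ≈ √325 ≈ 18.0278

c = 18.03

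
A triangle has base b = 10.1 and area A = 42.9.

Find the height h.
A = ½·b·h  ⇒  h = 2A/b = 2·42.9/10.1 = 85.8/10.1 ≈ 8.49505

h = 8.495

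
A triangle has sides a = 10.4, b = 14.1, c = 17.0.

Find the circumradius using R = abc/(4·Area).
First find the area with Heron's formula.
s = (10.4 + 14.1 + 17.0)/2 = 20.75
Area = √(s(s−a)(s−b)(s−c)) = √(20.75·10.35·6.65·3.75) ≈ √5355.64 ≈ 73.1822
abc = 10.4·14.1·17.0 = 2492.88
R = abc/(4·Area) ≈ 2492.88/(4·73.1822) = 2492.88/292.729 ≈ 8.516

R = 8.516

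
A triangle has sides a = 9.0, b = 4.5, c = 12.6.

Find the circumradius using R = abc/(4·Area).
First find the area with Heron's formula.
s = (9.0 + 4.5 + 12.6)/2 = 13.05
Area = √(s(s−a)(s−b)(s−c)) = √(13.05·4.05·8.55·0.45) ≈ √203.35 ≈ 14.2601
abc = 9.0·4.5·12.6 = 510.3
R = abc/(4·Area) ≈ 510.3/(4·14.2601) = 510.3/57.0403 ≈ 8.9463

R = 8.946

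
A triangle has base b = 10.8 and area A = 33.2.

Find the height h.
A = ½·b·h  ⇒  h = 2A/b = 2·33.2/10.8 = 66.4/10.8 ≈ 6.14815

h = 6.148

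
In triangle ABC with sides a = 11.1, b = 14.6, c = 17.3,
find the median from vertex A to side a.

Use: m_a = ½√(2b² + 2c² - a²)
m_a = ½√(2·14.6² + 2·17.3² − 11.1²) = ½√(2·213.16 + 2·299.29 − 123.21) = ½√(426.32 + 598.58 − 123.21) = ½√901.69
√901.69 ≈ 30.0282, so m_a ≈ 15.0141

m_a = 15.01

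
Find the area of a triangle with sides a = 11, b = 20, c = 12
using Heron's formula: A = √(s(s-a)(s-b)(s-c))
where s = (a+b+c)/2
s = (11 + 20 + 12)/2 = 43/2 = 21.5
s − a = 10.5, s − b = 1.5, s − c = 9.5
s(s−a)(s−b)(s−c) = 21.5·10.5·1.5·9.5 = 3216.9375
Area = √3216.9375 ≈ 56.7181

s = 21.5, Area = 56.72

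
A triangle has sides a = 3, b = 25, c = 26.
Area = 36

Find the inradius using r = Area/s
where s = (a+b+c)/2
s = (3 + 25 + 26)/2 = 54/2 = 27
r = Area/s = 36/27 ≈ 1.33333

r = 1.333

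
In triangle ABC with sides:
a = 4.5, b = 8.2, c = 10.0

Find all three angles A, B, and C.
Law of cosines for each angle (a² = 20.25, b² = 67.24, c² = 100):
cos(A) = (b² + c² − a²)/(2bc) = (67.24 + 100 − 20.25)/(2·8.2·10.0) = 146.99/164 ≈ 0.89628  ⇒  A ≈ 26.3266°
cos(B) = (a² + c² − b²)/(2ac) = (20.25 + 100 − 67.24)/(2·4.5·10.0) = 53.01/90 ≈ 0.589  ⇒  B ≈ 53.9139°
cos(C) = (a² + b² − c²)/(2ab) = (20.25 + 67.24 − 100)/(2·4.5·8.2) = -12.51/73.8 ≈ -0.169512  ⇒  C ≈ 99.7595°
Check: A + B + C ≈ 180°

A = 26.33°, B = 53.91°, C = 99.76°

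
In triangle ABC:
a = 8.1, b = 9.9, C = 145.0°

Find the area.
Two sides and the included angle (SAS): A = ½·a·b·sin(C) = ½·8.1·9.9·sin(145.0°)
sin(145.0°) ≈ 0.573576
A ≈ ½·80.19·0.573576 = 40.095·0.573576 ≈ 22.9975

Area = 23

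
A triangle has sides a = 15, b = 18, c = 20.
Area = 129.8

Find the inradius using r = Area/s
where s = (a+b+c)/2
s = (15 + 18 + 20)/2 = 53/2 = 26.5
r = Area/s = 129.8/26.5 ≈ 4.89811

r = 4.898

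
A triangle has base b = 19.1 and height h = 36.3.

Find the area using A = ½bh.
A = ½·b·h = ½·19.1·36.3 = ½·693.33 = 346.665

Area = 346.665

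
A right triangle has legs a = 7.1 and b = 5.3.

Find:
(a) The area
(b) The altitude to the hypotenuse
(a) The legs are perpendicular, so Area = ½·a·b = ½·7.1·5.3 = ½·37.63 = 18.815
(b) Hypotenuse c = √(a² + b²) = √(50.41 + 28.09) = √78.5 ≈ 8.86002
    Area = ½·c·h_c  ⇒  h_c = 2·Area/c = 37.63/8.86002 ≈ 4.24717

Area = 18.815, h_c = 4.247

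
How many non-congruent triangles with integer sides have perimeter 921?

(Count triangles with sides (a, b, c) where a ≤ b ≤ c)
Let a ≤ b ≤ c with a + b + c = 921. The only binding inequality is a + b > c, i.e. 921 − c > c, so c < 921/2; and c ≥ 921/3 since c is the largest side.
So 307 ≤ c ≤ 460. For each c, b runs from ⌈(921 − c)/2⌉ up to c (then a = 921 − b − c satisfies 1 ≤ a ≤ b automatically), giving c − ⌈(921 − c)/2⌉ + 1 choices.
Summing over c: 1 + 2 + 4 + 5 + … + 229 + 230  (154 terms, c = 307, …, 460) = 17787
Check (closed form: nearest integer to p²/48 for even p, (p+3)²/48 for odd p): (921+3)²/48 = 924²/48 = 853776/48 ≈ 17787.00 → 17787

17787 triangles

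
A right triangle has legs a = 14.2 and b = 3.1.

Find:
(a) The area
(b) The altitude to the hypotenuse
(a) The legs are perpendicular, so Area = ½·a·b = ½·14.2·3.1 = ½·44.02 = 22.01
(b) Hypotenuse c = √(a² + b²) = √(201.64 + 9.61) = √211.25 ≈ 14.5344
    Area = ½·c·h_c  ⇒  h_c = 2·Area/c = 44.02/14.5344 ≈ 3.02867

Area = 22.01, h_c = 3.029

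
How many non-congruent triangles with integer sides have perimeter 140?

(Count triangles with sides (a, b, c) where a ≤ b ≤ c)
Let a ≤ b ≤ c with a + b + c = 140. The only binding inequality is a + b > c, i.e. 140 − c > c, so c < 140/2; and c ≥ 140/3 since c is the largest side.
So 47 ≤ c ≤ 69. For each c, b runs from ⌈(140 − c)/2⌉ up to c (then a = 140 − b − c satisfies 1 ≤ a ≤ b automatically), giving c − ⌈(140 − c)/2⌉ + 1 choices.
Summing over c: 1 + 3 + 4 + 6 + … + 33 + 34  (23 terms, c = 47, …, 69) = 408
Check (closed form: nearest integer to p²/48 for even p, (p+3)²/48 for odd p): 140²/48 = 19600/48 ≈ 408.33 → 408

408 triangles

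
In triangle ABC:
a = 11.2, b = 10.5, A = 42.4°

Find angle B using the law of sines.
a/sin(A) = b/sin(B)  ⇒  sin(B) = b·sin(A)/a = 10.5·sin(42.4°)/11.2
sin(42.4°) ≈ 0.674302
sin(B) ≈ 10.5·0.674302/11.2 ≈ 7.08018/11.2 ≈ 0.632158
B = arcsin(0.632158) ≈ 39.2096°
(Since b ≤ a we need B ≤ A, so the obtuse alternative 180° − 39.2096° ≈ 140.79° is rejected.)

B = 39.21°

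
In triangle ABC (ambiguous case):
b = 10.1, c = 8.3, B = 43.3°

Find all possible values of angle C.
b/sin(B) = c/sin(C)  ⇒  sin(C) = c·sin(B)/b = 8.3·sin(43.3°)/10.1
sin(43.3°) ≈ 0.685818
sin(C) ≈ 8.3·0.685818/10.1 ≈ 5.69229/10.1 ≈ 0.563593
Candidate 1: C₁ = arcsin(0.563593) ≈ 34.3047°  →  A = 180° − 43.3° − 34.3047° ≈ 102.395° > 0, valid
Candidate 2: C₂ = 180° − C₁ ≈ 145.695°  →  A = 180° − 43.3° − 145.695° ≈ -8.9953° ≤ 0, not a valid triangle

C = 34.3° (one solution)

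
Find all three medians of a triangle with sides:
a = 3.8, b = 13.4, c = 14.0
Median formula: m_a = ½√(2b² + 2c² − a²) (and cyclically). a² = 14.44, b² = 179.56, c² = 196.
m_a = ½√(2·179.56 + 2·196 − 14.44) = ½√736.68 ≈ ½·27.1418 ≈ 13.5709
m_b = ½√(2·14.44 + 2·196 − 179.56) = ½√241.32 ≈ ½·15.5345 ≈ 7.76724
m_c = ½√(2·14.44 + 2·179.56 − 196) = ½√192 ≈ ½·13.8564 ≈ 6.9282

m_a = 13.57, m_b = 7.767, m_c = 6.928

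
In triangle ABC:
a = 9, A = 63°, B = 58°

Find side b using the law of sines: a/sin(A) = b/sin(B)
a/sin(A) = b/sin(B)  ⇒  b = a·sin(B)/sin(A) = 9·sin(58°)/sin(63°)
sin(58°) ≈ 0.848048, sin(63°) ≈ 0.891007
b ≈ 9·0.848048/0.891007 ≈ 7.63243/0.891007 ≈ 8.56608

b = 8.566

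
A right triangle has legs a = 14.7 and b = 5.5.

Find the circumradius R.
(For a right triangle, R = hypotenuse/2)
Hypotenuse c = √(a² + b²) = √(216.09 + 30.25) = √246.34 ≈ 15.6952
R = c/2 ≈ 15.6952/2 ≈ 7.84761

R = 7.848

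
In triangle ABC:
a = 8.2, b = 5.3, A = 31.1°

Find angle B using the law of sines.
a/sin(A) = b/sin(B)  ⇒  sin(B) = b·sin(A)/a = 5.3·sin(31.1°)/8.2
sin(31.1°) ≈ 0.516533
sin(B) ≈ 5.3·0.516533/8.2 ≈ 2.73763/8.2 ≈ 0.333857
B = arcsin(0.333857) ≈ 19.503°
(Since b ≤ a we need B ≤ A, so the obtuse alternative 180° − 19.503° ≈ 160.497° is rejected.)

B = 19.5°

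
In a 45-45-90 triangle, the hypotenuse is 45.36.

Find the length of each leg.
In a 45-45-90 triangle hypotenuse = leg·√2, so leg = hypotenuse/√2.
Leg = 45.36/√2 ≈ 45.36/1.41421 ≈ 32.0744

Each leg = 32.07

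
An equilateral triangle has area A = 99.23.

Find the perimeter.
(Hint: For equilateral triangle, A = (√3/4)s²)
A = (√3/4)s²  ⇒  s² = 4A/√3 = 4·99.23/√3 = 396.92/1.73205 ≈ 229.162
s ≈ √229.162 ≈ 15.1381
Perimeter = 3s ≈ 3·15.1381 ≈ 45.4143

Perimeter = 45.41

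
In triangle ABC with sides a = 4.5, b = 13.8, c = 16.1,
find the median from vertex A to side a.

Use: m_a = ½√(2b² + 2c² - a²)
m_a = ½√(2·13.8² + 2·16.1² − 4.5²) = ½√(2·190.44 + 2·259.21 − 20.25) = ½√(380.88 + 518.42 − 20.25) = ½√879.05
√879.05 ≈ 29.6488, so m_a ≈ 14.8244

m_a = 14.82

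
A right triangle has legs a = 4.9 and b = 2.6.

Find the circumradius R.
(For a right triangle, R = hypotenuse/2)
Hypotenuse c = √(a² + b²) = √(24.01 + 6.76) = √30.77 ≈ 5.54707
R = c/2 ≈ 5.54707/2 ≈ 2.77354

R = 2.774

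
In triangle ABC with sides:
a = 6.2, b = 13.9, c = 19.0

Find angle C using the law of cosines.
c² = a² + b² − 2ab·cos(C)  ⇒  cos(C) = (a² + b² − c²)/(2ab)
cos(C) = (6.2² + 13.9² − 19.0²)/(2·6.2·13.9) = (38.44 + 193.21 − 361)/172.36 = -129.35/172.36 ≈ -0.750464
C = arccos(-0.750464) ≈ 138.631°

C = 138.6°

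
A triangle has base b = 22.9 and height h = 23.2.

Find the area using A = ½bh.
A = ½·b·h = ½·22.9·23.2 = ½·531.28 = 265.64

Area = 265.64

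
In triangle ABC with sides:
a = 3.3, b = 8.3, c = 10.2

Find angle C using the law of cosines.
c² = a² + b² − 2ab·cos(C)  ⇒  cos(C) = (a² + b² − c²)/(2ab)
cos(C) = (3.3² + 8.3² − 10.2²)/(2·3.3·8.3) = (10.89 + 68.89 − 104.04)/54.78 = -24.26/54.78 ≈ -0.442862
C = arccos(-0.442862) ≈ 116.287°

C = 116.3°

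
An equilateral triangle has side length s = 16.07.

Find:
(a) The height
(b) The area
(a) The height splits the triangle into two 30-60-90 halves: h = s·√3/2 = 16.07·1.73205/2 ≈ 27.8341/2 ≈ 13.917
(b) Area = (√3/4)·s² = (√3/4)·16.07² = (√3/4)·258.2449 ≈ 0.433013·258.2449 ≈ 111.823

Height = 13.92, Area = 111.8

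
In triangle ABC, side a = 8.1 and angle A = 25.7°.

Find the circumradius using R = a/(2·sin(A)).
R = a/(2·sin(A)) = 8.1/(2·sin(25.7°))
sin(25.7°) ≈ 0.433659
R ≈ 8.1/(2·0.433659) = 8.1/0.867318 ≈ 9.33913

R = 9.339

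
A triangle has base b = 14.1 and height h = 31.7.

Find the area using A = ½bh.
A = ½·b·h = ½·14.1·31.7 = ½·446.97 = 223.485

Area = 223.485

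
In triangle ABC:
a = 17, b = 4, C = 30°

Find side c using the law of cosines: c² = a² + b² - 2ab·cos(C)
c² = 17² + 4² − 2·17·4·cos(30°)
cos(30°) ≈ 0.866025
c² ≈ 289 + 16 − 136·(0.866025) ≈ 305 − 117.779 ≈ 187.221
c ≈ √187.221 ≈ 13.6829

c = 13.68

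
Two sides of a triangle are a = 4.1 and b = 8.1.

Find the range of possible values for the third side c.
Triangle inequality: |a − b| < c < a + b
|a − b| = |4.1 − 8.1| = 4
a + b = 4.1 + 8.1 = 12.2

4 < c < 12.2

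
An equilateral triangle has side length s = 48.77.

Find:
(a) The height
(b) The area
(a) The height splits the triangle into two 30-60-90 halves: h = s·√3/2 = 48.77·1.73205/2 ≈ 84.4721/2 ≈ 42.2361
(b) Area = (√3/4)·s² = (√3/4)·48.77² = (√3/4)·2378.5129 ≈ 0.433013·2378.5129 ≈ 1029.93

Height = 42.24, Area = 1030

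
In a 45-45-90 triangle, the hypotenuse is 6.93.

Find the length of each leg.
In a 45-45-90 triangle hypotenuse = leg·√2, so leg = hypotenuse/√2.
Leg = 6.93/√2 ≈ 6.93/1.41421 ≈ 4.90025

Each leg = 4.9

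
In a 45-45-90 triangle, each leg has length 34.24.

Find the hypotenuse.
In a 45-45-90 triangle the sides are in ratio 1 : 1 : √2, so hypotenuse = leg·√2.
Hypotenuse = 34.24·√2 ≈ 34.24·1.41421 ≈ 48.4227

Hypotenuse = 34.24√2 = 48.42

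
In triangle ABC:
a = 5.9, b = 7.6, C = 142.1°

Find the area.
Two sides and the included angle (SAS): A = ½·a·b·sin(C) = ½·5.9·7.6·sin(142.1°)
sin(142.1°) ≈ 0.614285
A ≈ ½·44.84·0.614285 = 22.42·0.614285 ≈ 13.7723

Area = 13.77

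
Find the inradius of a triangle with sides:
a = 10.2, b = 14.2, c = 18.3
r = Area/s where s is the semi-perimeter.
s = (10.2 + 14.2 + 18.3)/2 = 42.7/2 = 21.35
Area = √(s(s−a)(s−b)(s−c)) = √(21.35·11.15·7.15·3.05) ≈ √5191.33 ≈ 72.0509
r ≈ 72.0509/21.35 ≈ 3.37475

r = 3.375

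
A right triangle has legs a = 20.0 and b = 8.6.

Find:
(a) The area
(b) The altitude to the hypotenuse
(a) The legs are perpendicular, so Area = ½·a·b = ½·20.0·8.6 = ½·172 = 86
(b) Hypotenuse c = √(a² + b²) = √(400 + 73.96) = √473.96 ≈ 21.7706
    Area = ½·c·h_c  ⇒  h_c = 2·Area/c = 172/21.7706 ≈ 7.90056

Area = 86, h_c = 7.901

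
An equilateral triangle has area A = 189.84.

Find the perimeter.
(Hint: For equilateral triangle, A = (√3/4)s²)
A = (√3/4)s²  ⇒  s² = 4A/√3 = 4·189.84/√3 = 759.36/1.73205 ≈ 438.417
s ≈ √438.417 ≈ 20.9384
Perimeter = 3s ≈ 3·20.9384 ≈ 62.8152

Perimeter = 62.82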